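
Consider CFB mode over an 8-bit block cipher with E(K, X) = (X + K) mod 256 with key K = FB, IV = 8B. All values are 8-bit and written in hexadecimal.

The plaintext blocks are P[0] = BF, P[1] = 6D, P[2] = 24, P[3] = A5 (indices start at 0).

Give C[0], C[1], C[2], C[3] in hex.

CFB encryption: C_i = P_i ⊕ E(K, C_{i−1}), with C_{−1} = IV.
C[0]: E(K, 8B) = 86; BF ⊕ 86 = 39.
C[1]: E(K, 39) = 34; 6D ⊕ 34 = 59.
C[2]: E(K, 59) = 54; 24 ⊕ 54 = 70.
C[3]: E(K, 70) = 6B; A5 ⊕ 6B = CE.

C[0] = 39, C[1] = 59, C[2] = 70, C[3] = CE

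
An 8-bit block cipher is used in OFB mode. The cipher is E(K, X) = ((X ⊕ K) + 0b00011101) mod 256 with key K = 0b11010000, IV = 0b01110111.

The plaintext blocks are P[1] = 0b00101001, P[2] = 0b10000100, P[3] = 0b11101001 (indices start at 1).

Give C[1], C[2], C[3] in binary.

OFB encryption: S_i = E(K, S_{i−1}) with S_{0} = IV; C_i = P_i ⊕ S_i.
C[1]: S = E(K, 0b01110111) = 0b11000100; 0b00101001 ⊕ 0b11000100 = 0b11101101.
C[2]: S = E(K, 0b11000100) = 0b00110001; 0b10000100 ⊕ 0b00110001 = 0b10110101.
C[3]: S = E(K, 0b00110001) = 0b11111110; 0b11101001 ⊕ 0b11111110 = 0b00010111.

C[1] = 0b11101101, C[2] = 0b10110101, C[3] = 0b00010111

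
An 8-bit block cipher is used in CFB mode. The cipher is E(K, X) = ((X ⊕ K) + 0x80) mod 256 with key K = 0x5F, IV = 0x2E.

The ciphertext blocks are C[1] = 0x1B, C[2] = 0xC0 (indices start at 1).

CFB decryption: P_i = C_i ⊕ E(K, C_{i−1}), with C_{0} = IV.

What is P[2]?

P[2] = 0x04

P[2]: E(K, 0x1B) = 0xC4; 0xC0 ⊕ 0xC4 = 0x04.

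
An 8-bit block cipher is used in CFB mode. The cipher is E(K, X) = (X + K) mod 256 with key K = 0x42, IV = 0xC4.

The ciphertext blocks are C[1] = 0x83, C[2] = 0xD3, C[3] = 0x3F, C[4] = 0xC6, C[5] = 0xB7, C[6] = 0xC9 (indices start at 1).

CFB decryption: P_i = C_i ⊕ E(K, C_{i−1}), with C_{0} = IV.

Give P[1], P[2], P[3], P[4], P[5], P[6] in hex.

P[1]: E(K, 0xC4) = 0x06; 0x83 ⊕ 0x06 = 0x85.
P[2]: E(K, 0x83) = 0xC5; 0xD3 ⊕ 0xC5 = 0x16.
P[3]: E(K, 0xD3) = 0x15; 0x3F ⊕ 0x15 = 0x2A.
P[4]: E(K, 0x3F) = 0x81; 0xC6 ⊕ 0x81 = 0x47.
P[5]: E(K, 0xC6) = 0x08; 0xB7 ⊕ 0x08 = 0xBF.
P[6]: E(K, 0xB7) = 0xF9; 0xC9 ⊕ 0xF9 = 0x30.

P[1] = 0x85, P[2] = 0x16, P[3] = 0x2A, P[4] = 0x47, P[5] = 0xBF, P[6] = 0x30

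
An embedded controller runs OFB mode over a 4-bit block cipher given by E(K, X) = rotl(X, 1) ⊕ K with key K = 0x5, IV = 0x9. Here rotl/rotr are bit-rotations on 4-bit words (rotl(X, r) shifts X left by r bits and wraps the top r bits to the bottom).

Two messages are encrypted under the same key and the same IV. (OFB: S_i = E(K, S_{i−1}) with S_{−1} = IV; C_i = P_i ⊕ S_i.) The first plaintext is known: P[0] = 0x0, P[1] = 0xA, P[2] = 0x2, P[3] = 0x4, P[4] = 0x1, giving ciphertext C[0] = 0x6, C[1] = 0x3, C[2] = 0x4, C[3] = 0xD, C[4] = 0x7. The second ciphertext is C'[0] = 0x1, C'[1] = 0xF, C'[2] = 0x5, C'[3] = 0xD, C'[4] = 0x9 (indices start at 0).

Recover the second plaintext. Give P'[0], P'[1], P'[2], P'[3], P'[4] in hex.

In OFB with a reused IV, both messages share the same keystream S_i, so C_i ⊕ C'_i = P_i ⊕ P'_i and thus P'_i = P_i ⊕ C_i ⊕ C'_i.
P'[0]: 0x0 ⊕ 0x6 ⊕ 0x1 = 0x7.
P'[1]: 0xA ⊕ 0x3 ⊕ 0xF = 0x6.
P'[2]: 0x2 ⊕ 0x4 ⊕ 0x5 = 0x3.
P'[3]: 0x4 ⊕ 0xD ⊕ 0xD = 0x4.
P'[4]: 0x1 ⊕ 0x7 ⊕ 0x9 = 0xF.

P'[0] = 0x7, P'[1] = 0x6, P'[2] = 0x3, P'[3] = 0x4, P'[4] = 0xF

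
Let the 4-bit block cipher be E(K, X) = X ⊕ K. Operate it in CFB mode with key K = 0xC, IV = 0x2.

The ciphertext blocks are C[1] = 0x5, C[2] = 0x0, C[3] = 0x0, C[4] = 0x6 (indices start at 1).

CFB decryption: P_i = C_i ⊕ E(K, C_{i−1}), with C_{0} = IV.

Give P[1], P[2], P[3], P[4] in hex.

P[1]: E(K, 0x2) = 0xE; 0x5 ⊕ 0xE = 0xB.
P[2]: E(K, 0x5) = 0x9; 0x0 ⊕ 0x9 = 0x9.
P[3]: E(K, 0x0) = 0xC; 0x0 ⊕ 0xC = 0xC.
P[4]: E(K, 0x0) = 0xC; 0x6 ⊕ 0xC = 0xA.

P[1] = 0xB, P[2] = 0x9, P[3] = 0xC, P[4] = 0xA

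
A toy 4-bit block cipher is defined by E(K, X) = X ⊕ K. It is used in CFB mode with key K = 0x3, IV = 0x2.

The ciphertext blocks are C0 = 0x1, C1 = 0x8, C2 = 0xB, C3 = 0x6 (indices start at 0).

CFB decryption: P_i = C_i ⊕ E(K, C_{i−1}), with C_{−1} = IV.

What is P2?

P2: E(K, 0x8) = 0xB; 0xB ⊕ 0xB = 0x0.

P2 = 0x0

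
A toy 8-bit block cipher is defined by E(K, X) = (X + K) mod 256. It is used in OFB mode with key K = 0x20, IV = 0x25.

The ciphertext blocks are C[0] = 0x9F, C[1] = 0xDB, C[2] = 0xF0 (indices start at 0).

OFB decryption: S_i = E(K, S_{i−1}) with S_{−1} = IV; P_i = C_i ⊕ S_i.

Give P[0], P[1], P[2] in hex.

P[0]: S = E(K, 0x25) = 0x45; 0x9F ⊕ 0x45 = 0xDA.
P[1]: S = E(K, 0x45) = 0x65; 0xDB ⊕ 0x65 = 0xBE.
P[2]: S = E(K, 0x65) = 0x85; 0xF0 ⊕ 0x85 = 0x75.

P[0] = 0xDA, P[1] = 0xBE, P[2] = 0x75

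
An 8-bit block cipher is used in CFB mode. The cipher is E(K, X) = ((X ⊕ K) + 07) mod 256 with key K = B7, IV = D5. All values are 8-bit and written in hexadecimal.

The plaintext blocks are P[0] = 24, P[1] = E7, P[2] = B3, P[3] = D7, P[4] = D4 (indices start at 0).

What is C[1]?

CFB encryption: C_i = P_i ⊕ E(K, C_{i−1}), with C_{−1} = IV.
C[0]: E(K, D5) = 69; 24 ⊕ 69 = 4D.
C[1]: E(K, 4D) = 01; E7 ⊕ 01 = E6.

C[1] = E6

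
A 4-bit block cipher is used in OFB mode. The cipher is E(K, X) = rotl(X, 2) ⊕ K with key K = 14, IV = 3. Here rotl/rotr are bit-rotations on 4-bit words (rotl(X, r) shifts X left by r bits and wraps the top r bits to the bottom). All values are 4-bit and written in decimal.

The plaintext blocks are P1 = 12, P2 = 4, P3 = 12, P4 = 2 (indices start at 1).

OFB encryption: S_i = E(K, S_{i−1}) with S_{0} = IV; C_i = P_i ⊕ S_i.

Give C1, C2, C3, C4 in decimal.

C1 = 14, C2 = 2, C3 = 11, C4 = 1

C1: S = E(K, 3) = 2; 12 ⊕ 2 = 14.
C2: S = E(K, 2) = 6; 4 ⊕ 6 = 2.
C3: S = E(K, 6) = 7; 12 ⊕ 7 = 11.
C4: S = E(K, 7) = 3; 2 ⊕ 3 = 1.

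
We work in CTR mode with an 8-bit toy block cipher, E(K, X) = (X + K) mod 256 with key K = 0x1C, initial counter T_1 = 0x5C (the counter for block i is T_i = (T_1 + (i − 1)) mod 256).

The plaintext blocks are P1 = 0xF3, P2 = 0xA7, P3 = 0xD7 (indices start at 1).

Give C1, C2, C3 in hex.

CTR encryption: S_i = E(K, T_i) where T_i is the counter for block i; C_i = P_i ⊕ S_i.
C1: T = 0x5C, S = E(K, T) = 0x78; 0xF3 ⊕ 0x78 = 0x8B.
C2: T = 0x5D, S = E(K, T) = 0x79; 0xA7 ⊕ 0x79 = 0xDE.
C3: T = 0x5E, S = E(K, T) = 0x7A; 0xD7 ⊕ 0x7A = 0xAD.

C1 = 0x8B, C2 = 0xDE, C3 = 0xAD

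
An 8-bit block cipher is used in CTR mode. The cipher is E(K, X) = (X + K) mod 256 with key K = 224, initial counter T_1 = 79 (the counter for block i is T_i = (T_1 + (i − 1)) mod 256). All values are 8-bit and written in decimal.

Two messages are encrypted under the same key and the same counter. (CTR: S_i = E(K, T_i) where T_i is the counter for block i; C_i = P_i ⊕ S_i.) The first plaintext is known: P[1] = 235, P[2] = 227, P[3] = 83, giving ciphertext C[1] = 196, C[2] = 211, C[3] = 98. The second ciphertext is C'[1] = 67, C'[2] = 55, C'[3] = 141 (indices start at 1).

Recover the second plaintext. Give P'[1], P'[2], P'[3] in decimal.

P'[1] = 108, P'[2] = 7, P'[3] = 188

In CTR with a reused counter, both messages share the same keystream S_i, so C_i ⊕ C'_i = P_i ⊕ P'_i and thus P'_i = P_i ⊕ C_i ⊕ C'_i.
P'[1]: 235 ⊕ 196 ⊕ 67 = 108.
P'[2]: 227 ⊕ 211 ⊕ 55 = 7.
P'[3]: 83 ⊕ 98 ⊕ 141 = 188.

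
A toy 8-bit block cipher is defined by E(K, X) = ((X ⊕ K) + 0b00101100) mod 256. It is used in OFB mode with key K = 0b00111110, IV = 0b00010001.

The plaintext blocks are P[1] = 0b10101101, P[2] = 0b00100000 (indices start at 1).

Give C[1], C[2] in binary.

C[1] = 0b11110110, C[2] = 0b10110001

OFB encryption: S_i = E(K, S_{i−1}) with S_{0} = IV; C_i = P_i ⊕ S_i.
C[1]: S = E(K, 0b00010001) = 0b01011011; 0b10101101 ⊕ 0b01011011 = 0b11110110.
C[2]: S = E(K, 0b01011011) = 0b10010001; 0b00100000 ⊕ 0b10010001 = 0b10110001.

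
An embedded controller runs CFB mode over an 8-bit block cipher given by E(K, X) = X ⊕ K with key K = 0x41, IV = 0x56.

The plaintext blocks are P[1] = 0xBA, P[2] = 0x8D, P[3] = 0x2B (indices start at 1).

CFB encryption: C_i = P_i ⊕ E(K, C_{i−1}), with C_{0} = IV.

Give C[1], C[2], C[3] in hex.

C[1]: E(K, 0x56) = 0x17; 0xBA ⊕ 0x17 = 0xAD.
C[2]: E(K, 0xAD) = 0xEC; 0x8D ⊕ 0xEC = 0x61.
C[3]: E(K, 0x61) = 0x20; 0x2B ⊕ 0x20 = 0x0B.

C[1] = 0xAD, C[2] = 0x61, C[3] = 0x0B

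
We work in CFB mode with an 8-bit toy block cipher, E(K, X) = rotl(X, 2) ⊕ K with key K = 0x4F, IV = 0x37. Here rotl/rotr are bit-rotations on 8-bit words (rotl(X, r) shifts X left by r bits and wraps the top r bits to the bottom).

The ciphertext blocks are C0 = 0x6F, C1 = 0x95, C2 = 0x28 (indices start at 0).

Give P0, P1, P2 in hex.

CFB decryption: P_i = C_i ⊕ E(K, C_{i−1}), with C_{−1} = IV.
P0: E(K, 0x37) = 0x93; 0x6F ⊕ 0x93 = 0xFC.
P1: E(K, 0x6F) = 0xF2; 0x95 ⊕ 0xF2 = 0x67.
P2: E(K, 0x95) = 0x19; 0x28 ⊕ 0x19 = 0x31.

P0 = 0xFC, P1 = 0x67, P2 = 0x31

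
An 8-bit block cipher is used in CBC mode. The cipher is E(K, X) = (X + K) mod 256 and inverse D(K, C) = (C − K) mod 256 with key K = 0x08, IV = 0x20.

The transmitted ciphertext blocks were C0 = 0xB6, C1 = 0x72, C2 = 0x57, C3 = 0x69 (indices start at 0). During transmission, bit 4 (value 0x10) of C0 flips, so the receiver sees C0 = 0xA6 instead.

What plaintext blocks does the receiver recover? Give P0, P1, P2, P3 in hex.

P0 = 0xBE, P1 = 0xCC, P2 = 0x3D, P3 = 0x36

CBC decryption: P_i = D(K, C_i) ⊕ C_{i−1}, with C_{−1} = IV.
Only C0 changed, to 0xA6. In CBC, a change in C_i garbles P_i and flips the same bit in P_{i+1}. Decrypting the received ciphertext:
P0: D(K, 0xA6) = 0x9E; 0x9E ⊕ 0x20 = 0xBE.
P1: D(K, 0x72) = 0x6A; 0x6A ⊕ 0xA6 = 0xCC.
P2: D(K, 0x57) = 0x4F; 0x4F ⊕ 0x72 = 0x3D.
P3: D(K, 0x69) = 0x61; 0x61 ⊕ 0x57 = 0x36.
Blocks that differ from the original plaintext: P0, P1.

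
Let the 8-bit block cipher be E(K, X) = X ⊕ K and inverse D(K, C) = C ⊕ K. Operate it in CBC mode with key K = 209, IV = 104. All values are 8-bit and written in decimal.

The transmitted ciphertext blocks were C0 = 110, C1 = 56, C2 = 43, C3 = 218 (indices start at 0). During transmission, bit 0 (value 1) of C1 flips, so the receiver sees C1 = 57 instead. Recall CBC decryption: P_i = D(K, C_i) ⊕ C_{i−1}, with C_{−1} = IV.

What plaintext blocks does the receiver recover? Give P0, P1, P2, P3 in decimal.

P0 = 215, P1 = 134, P2 = 195, P3 = 32

Only C1 changed, to 57. In CBC, a change in C_i garbles P_i and flips the same bit in P_{i+1}. Decrypting the received ciphertext:
P0: D(K, 110) = 191; 191 ⊕ 104 = 215.
P1: D(K, 57) = 232; 232 ⊕ 110 = 134.
P2: D(K, 43) = 250; 250 ⊕ 57 = 195.
P3: D(K, 218) = 11; 11 ⊕ 43 = 32.
Blocks that differ from the original plaintext: P1, P2.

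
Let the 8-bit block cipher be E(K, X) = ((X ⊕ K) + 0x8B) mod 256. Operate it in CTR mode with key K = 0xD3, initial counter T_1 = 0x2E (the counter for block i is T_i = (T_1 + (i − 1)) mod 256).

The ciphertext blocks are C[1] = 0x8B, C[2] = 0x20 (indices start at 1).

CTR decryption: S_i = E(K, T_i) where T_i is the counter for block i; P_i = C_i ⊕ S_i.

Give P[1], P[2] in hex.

P[1]: T = 0x2E, S = E(K, T) = 0x88; 0x8B ⊕ 0x88 = 0x03.
P[2]: T = 0x2F, S = E(K, T) = 0x87; 0x20 ⊕ 0x87 = 0xA7.

P[1] = 0x03, P[2] = 0xA7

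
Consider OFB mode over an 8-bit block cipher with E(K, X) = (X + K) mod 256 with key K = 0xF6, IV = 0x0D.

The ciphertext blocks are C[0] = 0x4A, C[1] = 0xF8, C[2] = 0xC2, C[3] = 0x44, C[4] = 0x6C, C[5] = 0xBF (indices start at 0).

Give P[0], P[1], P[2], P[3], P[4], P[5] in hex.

OFB decryption: S_i = E(K, S_{i−1}) with S_{−1} = IV; P_i = C_i ⊕ S_i.
P[0]: S = E(K, 0x0D) = 0x03; 0x4A ⊕ 0x03 = 0x49.
P[1]: S = E(K, 0x03) = 0xF9; 0xF8 ⊕ 0xF9 = 0x01.
P[2]: S = E(K, 0xF9) = 0xEF; 0xC2 ⊕ 0xEF = 0x2D.
P[3]: S = E(K, 0xEF) = 0xE5; 0x44 ⊕ 0xE5 = 0xA1.
P[4]: S = E(K, 0xE5) = 0xDB; 0x6C ⊕ 0xDB = 0xB7.
P[5]: S = E(K, 0xDB) = 0xD1; 0xBF ⊕ 0xD1 = 0x6E.

P[0] = 0x49, P[1] = 0x01, P[2] = 0x2D, P[3] = 0xA1, P[4] = 0xB7, P[5] = 0x6E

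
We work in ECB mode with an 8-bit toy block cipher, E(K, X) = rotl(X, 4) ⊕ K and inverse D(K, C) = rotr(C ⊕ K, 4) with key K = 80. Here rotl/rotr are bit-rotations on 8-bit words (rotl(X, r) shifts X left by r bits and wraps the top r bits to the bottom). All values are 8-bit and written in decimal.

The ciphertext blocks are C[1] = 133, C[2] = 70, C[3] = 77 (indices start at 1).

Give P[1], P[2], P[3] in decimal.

P[1] = 93, P[2] = 97, P[3] = 209

ECB decryption: P_i = D(K, C_i).
P[1]: D(K, 133) = 93.
P[2]: D(K, 70) = 97.
P[3]: D(K, 77) = 209.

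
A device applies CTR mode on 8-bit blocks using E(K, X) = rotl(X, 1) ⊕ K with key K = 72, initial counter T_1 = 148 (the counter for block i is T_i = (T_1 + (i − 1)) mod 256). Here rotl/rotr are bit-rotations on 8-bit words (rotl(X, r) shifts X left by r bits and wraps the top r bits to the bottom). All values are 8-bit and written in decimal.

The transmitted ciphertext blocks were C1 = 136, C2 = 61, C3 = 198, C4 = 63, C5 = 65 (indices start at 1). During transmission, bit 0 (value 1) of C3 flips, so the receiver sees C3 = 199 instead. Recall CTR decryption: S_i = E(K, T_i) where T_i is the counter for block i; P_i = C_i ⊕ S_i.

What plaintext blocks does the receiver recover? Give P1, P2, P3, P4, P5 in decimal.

P1 = 233, P2 = 94, P3 = 162, P4 = 88, P5 = 56

Only C3 changed, to 199. In CTR, a change in C_i flips the same bit in P_i only; the keystream is unaffected. Decrypting the received ciphertext:
P1: T = 148, S = E(K, T) = 97; 136 ⊕ 97 = 233.
P2: T = 149, S = E(K, T) = 99; 61 ⊕ 99 = 94.
P3: T = 150, S = E(K, T) = 101; 199 ⊕ 101 = 162.
P4: T = 151, S = E(K, T) = 103; 63 ⊕ 103 = 88.
P5: T = 152, S = E(K, T) = 121; 65 ⊕ 121 = 56.
Blocks that differ from the original plaintext: P3.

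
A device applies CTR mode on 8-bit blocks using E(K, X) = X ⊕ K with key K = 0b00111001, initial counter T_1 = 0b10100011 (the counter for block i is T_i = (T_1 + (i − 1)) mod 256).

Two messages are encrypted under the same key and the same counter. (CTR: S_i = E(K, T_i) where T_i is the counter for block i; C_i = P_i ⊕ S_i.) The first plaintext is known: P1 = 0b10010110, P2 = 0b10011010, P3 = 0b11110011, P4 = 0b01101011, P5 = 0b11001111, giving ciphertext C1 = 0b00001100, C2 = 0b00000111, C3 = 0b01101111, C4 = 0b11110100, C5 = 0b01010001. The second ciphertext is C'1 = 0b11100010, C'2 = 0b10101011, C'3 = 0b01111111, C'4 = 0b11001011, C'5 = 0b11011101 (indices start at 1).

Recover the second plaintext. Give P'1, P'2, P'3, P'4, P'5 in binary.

In CTR with a reused counter, both messages share the same keystream S_i, so C_i ⊕ C'_i = P_i ⊕ P'_i and thus P'_i = P_i ⊕ C_i ⊕ C'_i.
P'1: 0b10010110 ⊕ 0b00001100 ⊕ 0b11100010 = 0b01111000.
P'2: 0b10011010 ⊕ 0b00000111 ⊕ 0b10101011 = 0b00110110.
P'3: 0b11110011 ⊕ 0b01101111 ⊕ 0b01111111 = 0b11100011.
P'4: 0b01101011 ⊕ 0b11110100 ⊕ 0b11001011 = 0b01010100.
P'5: 0b11001111 ⊕ 0b01010001 ⊕ 0b11011101 = 0b01000011.

P'1 = 0b01111000, P'2 = 0b00110110, P'3 = 0b11100011, P'4 = 0b01010100, P'5 = 0b01000011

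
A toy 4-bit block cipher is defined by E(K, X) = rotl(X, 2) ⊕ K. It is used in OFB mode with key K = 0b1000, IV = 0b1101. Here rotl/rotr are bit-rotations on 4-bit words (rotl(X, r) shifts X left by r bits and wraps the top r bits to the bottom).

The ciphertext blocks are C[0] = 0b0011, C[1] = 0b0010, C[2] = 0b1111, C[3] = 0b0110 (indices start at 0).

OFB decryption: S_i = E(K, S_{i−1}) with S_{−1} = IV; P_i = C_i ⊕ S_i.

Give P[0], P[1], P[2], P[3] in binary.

P[0] = 0b1100, P[1] = 0b0101, P[2] = 0b1010, P[3] = 0b1011

P[0]: S = E(K, 0b1101) = 0b1111; 0b0011 ⊕ 0b1111 = 0b1100.
P[1]: S = E(K, 0b1111) = 0b0111; 0b0010 ⊕ 0b0111 = 0b0101.
P[2]: S = E(K, 0b0111) = 0b0101; 0b1111 ⊕ 0b0101 = 0b1010.
P[3]: S = E(K, 0b0101) = 0b1101; 0b0110 ⊕ 0b1101 = 0b1011.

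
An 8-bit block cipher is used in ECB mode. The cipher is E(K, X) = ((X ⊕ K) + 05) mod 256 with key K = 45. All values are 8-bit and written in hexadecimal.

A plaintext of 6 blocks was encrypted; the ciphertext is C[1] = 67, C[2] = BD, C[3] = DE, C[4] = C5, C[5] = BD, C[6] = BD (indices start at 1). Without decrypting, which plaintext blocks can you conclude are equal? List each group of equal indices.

P[2] = P[5] = P[6]

ECB encrypts each block independently with the same key, so equal ciphertext blocks imply equal plaintext blocks.
C[2] = C[5] = C[6] = BD, so P[2] = P[5] = P[6].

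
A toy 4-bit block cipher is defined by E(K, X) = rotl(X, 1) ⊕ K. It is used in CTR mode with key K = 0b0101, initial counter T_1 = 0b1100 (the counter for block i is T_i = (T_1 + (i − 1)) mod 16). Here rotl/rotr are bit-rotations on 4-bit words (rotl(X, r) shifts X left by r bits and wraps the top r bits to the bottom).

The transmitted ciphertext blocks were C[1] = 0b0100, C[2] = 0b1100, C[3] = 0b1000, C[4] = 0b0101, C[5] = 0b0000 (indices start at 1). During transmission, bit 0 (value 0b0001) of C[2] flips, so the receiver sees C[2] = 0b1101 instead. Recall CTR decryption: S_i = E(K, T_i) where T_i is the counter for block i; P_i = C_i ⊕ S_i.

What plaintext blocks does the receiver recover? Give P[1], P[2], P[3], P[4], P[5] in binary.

Only C[2] changed, to 0b1101. In CTR, a change in C_i flips the same bit in P_i only; the keystream is unaffected. Decrypting the received ciphertext:
P[1]: T = 0b1100, S = E(K, T) = 0b1100; 0b0100 ⊕ 0b1100 = 0b1000.
P[2]: T = 0b1101, S = E(K, T) = 0b1110; 0b1101 ⊕ 0b1110 = 0b0011.
P[3]: T = 0b1110, S = E(K, T) = 0b1000; 0b1000 ⊕ 0b1000 = 0b0000.
P[4]: T = 0b1111, S = E(K, T) = 0b1010; 0b0101 ⊕ 0b1010 = 0b1111.
P[5]: T = 0b0000, S = E(K, T) = 0b0101; 0b0000 ⊕ 0b0101 = 0b0101.
Blocks that differ from the original plaintext: P[2].

P[1] = 0b1000, P[2] = 0b0011, P[3] = 0b0000, P[4] = 0b1111, P[5] = 0b0101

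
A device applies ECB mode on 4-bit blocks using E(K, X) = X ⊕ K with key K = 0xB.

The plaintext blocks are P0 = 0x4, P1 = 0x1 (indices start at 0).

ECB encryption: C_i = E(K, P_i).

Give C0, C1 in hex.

C0 = 0xF, C1 = 0xA

C0: E(K, 0x4) = 0xF.
C1: E(K, 0x1) = 0xA.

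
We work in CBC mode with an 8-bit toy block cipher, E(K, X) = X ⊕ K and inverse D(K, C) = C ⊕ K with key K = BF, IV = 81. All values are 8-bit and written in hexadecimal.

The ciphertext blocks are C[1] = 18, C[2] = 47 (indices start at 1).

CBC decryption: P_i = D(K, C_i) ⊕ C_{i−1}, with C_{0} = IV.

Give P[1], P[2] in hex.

P[1]: D(K, 18) = A7; A7 ⊕ 81 = 26.
P[2]: D(K, 47) = F8; F8 ⊕ 18 = E0.

P[1] = 26, P[2] = E0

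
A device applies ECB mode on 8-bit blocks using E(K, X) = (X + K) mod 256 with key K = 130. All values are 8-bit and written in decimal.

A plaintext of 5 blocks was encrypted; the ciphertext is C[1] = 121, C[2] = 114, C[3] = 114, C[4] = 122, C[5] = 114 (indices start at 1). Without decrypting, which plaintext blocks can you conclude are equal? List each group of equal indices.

ECB encrypts each block independently with the same key, so equal ciphertext blocks imply equal plaintext blocks.
C[2] = C[3] = C[5] = 114, so P[2] = P[3] = P[5].

P[2] = P[3] = P[5]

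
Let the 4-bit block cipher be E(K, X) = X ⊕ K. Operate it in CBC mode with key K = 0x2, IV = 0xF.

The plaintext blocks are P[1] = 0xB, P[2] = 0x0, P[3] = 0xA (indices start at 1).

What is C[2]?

C[2] = 0x4

CBC encryption: C_i = E(K, P_i ⊕ C_{i−1}), with C_{0} = IV.
C[1]: P[1] ⊕ 0xF = 0x4; E(K, 0x4) = 0x6.
C[2]: P[2] ⊕ 0x6 = 0x6; E(K, 0x6) = 0x4.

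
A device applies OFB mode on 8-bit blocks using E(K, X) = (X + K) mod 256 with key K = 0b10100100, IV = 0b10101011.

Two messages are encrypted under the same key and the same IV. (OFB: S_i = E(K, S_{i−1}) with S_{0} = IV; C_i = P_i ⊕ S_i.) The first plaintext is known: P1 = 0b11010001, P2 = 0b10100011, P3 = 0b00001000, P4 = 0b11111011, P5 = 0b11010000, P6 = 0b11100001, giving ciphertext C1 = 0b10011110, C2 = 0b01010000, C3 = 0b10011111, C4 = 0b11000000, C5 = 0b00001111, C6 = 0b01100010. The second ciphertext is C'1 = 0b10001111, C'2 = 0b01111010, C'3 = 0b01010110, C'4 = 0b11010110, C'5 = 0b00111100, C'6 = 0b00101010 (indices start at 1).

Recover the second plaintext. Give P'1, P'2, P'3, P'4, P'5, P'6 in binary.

In OFB with a reused IV, both messages share the same keystream S_i, so C_i ⊕ C'_i = P_i ⊕ P'_i and thus P'_i = P_i ⊕ C_i ⊕ C'_i.
P'1: 0b11010001 ⊕ 0b10011110 ⊕ 0b10001111 = 0b11000000.
P'2: 0b10100011 ⊕ 0b01010000 ⊕ 0b01111010 = 0b10001001.
P'3: 0b00001000 ⊕ 0b10011111 ⊕ 0b01010110 = 0b11000001.
P'4: 0b11111011 ⊕ 0b11000000 ⊕ 0b11010110 = 0b11101101.
P'5: 0b11010000 ⊕ 0b00001111 ⊕ 0b00111100 = 0b11100011.
P'6: 0b11100001 ⊕ 0b01100010 ⊕ 0b00101010 = 0b10101001.

P'1 = 0b11000000, P'2 = 0b10001001, P'3 = 0b11000001, P'4 = 0b11101101, P'5 = 0b11100011, P'6 = 0b10101001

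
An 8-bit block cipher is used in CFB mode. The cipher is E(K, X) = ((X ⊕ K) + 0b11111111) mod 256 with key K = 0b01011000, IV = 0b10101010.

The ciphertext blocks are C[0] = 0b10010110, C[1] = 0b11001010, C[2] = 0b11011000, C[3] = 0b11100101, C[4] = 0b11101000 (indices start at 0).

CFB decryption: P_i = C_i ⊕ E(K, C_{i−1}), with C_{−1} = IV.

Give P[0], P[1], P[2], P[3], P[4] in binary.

P[0] = 0b01100111, P[1] = 0b00000111, P[2] = 0b01001001, P[3] = 0b10011010, P[4] = 0b01010100

P[0]: E(K, 0b10101010) = 0b11110001; 0b10010110 ⊕ 0b11110001 = 0b01100111.
P[1]: E(K, 0b10010110) = 0b11001101; 0b11001010 ⊕ 0b11001101 = 0b00000111.
P[2]: E(K, 0b11001010) = 0b10010001; 0b11011000 ⊕ 0b10010001 = 0b01001001.
P[3]: E(K, 0b11011000) = 0b01111111; 0b11100101 ⊕ 0b01111111 = 0b10011010.
P[4]: E(K, 0b11100101) = 0b10111100; 0b11101000 ⊕ 0b10111100 = 0b01010100.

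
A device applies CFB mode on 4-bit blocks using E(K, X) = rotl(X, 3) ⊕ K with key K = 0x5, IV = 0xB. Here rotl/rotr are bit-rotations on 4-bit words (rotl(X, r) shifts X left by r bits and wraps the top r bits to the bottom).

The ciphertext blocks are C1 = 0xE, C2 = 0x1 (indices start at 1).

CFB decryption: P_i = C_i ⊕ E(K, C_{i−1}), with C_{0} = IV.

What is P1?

P1 = 0x6

P1: E(K, 0xB) = 0x8; 0xE ⊕ 0x8 = 0x6.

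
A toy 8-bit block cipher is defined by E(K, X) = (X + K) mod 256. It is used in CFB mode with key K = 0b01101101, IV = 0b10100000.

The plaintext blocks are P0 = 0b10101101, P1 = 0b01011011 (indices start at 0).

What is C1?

C1 = 0b01010110

CFB encryption: C_i = P_i ⊕ E(K, C_{i−1}), with C_{−1} = IV.
C0: E(K, 0b10100000) = 0b00001101; 0b10101101 ⊕ 0b00001101 = 0b10100000.
C1: E(K, 0b10100000) = 0b00001101; 0b01011011 ⊕ 0b00001101 = 0b01010110.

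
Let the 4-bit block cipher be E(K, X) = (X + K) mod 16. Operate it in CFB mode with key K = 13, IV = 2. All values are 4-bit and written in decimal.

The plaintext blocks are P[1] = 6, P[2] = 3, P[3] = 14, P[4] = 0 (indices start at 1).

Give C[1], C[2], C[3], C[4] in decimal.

CFB encryption: C_i = P_i ⊕ E(K, C_{i−1}), with C_{0} = IV.
C[1]: E(K, 2) = 15; 6 ⊕ 15 = 9.
C[2]: E(K, 9) = 6; 3 ⊕ 6 = 5.
C[3]: E(K, 5) = 2; 14 ⊕ 2 = 12.
C[4]: E(K, 12) = 9; 0 ⊕ 9 = 9.

C[1] = 9, C[2] = 5, C[3] = 12, C[4] = 9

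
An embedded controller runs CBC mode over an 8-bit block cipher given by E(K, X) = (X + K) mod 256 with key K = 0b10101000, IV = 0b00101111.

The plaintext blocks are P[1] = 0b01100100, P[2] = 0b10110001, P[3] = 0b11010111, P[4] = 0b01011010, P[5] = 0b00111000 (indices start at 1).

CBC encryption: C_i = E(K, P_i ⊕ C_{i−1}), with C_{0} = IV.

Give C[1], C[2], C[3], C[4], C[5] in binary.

C[1] = 0b11110011, C[2] = 0b11101010, C[3] = 0b11100101, C[4] = 0b01100111, C[5] = 0b00000111

C[1]: P[1] ⊕ 0b00101111 = 0b01001011; E(K, 0b01001011) = 0b11110011.
C[2]: P[2] ⊕ 0b11110011 = 0b01000010; E(K, 0b01000010) = 0b11101010.
C[3]: P[3] ⊕ 0b11101010 = 0b00111101; E(K, 0b00111101) = 0b11100101.
C[4]: P[4] ⊕ 0b11100101 = 0b10111111; E(K, 0b10111111) = 0b01100111.
C[5]: P[5] ⊕ 0b01100111 = 0b01011111; E(K, 0b01011111) = 0b00000111.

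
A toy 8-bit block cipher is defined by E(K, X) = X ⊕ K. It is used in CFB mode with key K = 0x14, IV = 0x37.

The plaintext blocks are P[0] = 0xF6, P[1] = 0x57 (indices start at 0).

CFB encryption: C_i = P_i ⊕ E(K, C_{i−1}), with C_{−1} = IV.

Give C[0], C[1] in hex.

C[0]: E(K, 0x37) = 0x23; 0xF6 ⊕ 0x23 = 0xD5.
C[1]: E(K, 0xD5) = 0xC1; 0x57 ⊕ 0xC1 = 0x96.

C[0] = 0xD5, C[1] = 0x96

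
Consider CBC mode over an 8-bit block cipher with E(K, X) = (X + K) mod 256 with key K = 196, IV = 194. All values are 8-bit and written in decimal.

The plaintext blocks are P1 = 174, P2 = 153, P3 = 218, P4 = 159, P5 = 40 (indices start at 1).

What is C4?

C4 = 168

CBC encryption: C_i = E(K, P_i ⊕ C_{i−1}), with C_{0} = IV.
C1: P1 ⊕ 194 = 108; E(K, 108) = 48.
C2: P2 ⊕ 48 = 169; E(K, 169) = 109.
C3: P3 ⊕ 109 = 183; E(K, 183) = 123.
C4: P4 ⊕ 123 = 228; E(K, 228) = 168.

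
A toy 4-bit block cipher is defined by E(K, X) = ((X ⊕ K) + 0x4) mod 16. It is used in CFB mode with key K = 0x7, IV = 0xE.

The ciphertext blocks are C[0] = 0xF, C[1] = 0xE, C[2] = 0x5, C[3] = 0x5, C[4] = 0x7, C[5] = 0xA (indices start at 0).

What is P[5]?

CFB decryption: P_i = C_i ⊕ E(K, C_{i−1}), with C_{−1} = IV.
P[5]: E(K, 0x7) = 0x4; 0xA ⊕ 0x4 = 0xE.

P[5] = 0xE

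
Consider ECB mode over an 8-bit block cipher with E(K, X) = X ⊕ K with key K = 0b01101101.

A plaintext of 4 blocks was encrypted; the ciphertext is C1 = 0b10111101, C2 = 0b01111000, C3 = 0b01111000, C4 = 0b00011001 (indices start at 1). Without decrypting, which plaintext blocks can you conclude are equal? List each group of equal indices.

ECB encrypts each block independently with the same key, so equal ciphertext blocks imply equal plaintext blocks.
C2 = C3 = 0b01111000, so P2 = P3.

P2 = P3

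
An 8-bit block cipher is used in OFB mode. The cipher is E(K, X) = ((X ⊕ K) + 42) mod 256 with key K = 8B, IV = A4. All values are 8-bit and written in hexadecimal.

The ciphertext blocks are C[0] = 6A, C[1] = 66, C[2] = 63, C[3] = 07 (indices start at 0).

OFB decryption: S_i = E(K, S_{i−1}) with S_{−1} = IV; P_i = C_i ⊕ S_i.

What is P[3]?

P[3] = B3

P[0]: S = E(K, A4) = 71; 6A ⊕ 71 = 1B.
P[1]: S = E(K, 71) = 3C; 66 ⊕ 3C = 5A.
P[2]: S = E(K, 3C) = F9; 63 ⊕ F9 = 9A.
P[3]: S = E(K, F9) = B4; 07 ⊕ B4 = B3.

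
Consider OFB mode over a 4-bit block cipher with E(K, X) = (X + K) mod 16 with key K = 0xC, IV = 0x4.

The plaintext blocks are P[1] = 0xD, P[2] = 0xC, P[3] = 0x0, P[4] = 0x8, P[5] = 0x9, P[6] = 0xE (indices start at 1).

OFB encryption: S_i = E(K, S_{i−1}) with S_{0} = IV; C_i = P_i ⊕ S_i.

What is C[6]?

C[1]: S = E(K, 0x4) = 0x0; 0xD ⊕ 0x0 = 0xD.
C[2]: S = E(K, 0x0) = 0xC; 0xC ⊕ 0xC = 0x0.
C[3]: S = E(K, 0xC) = 0x8; 0x0 ⊕ 0x8 = 0x8.
C[4]: S = E(K, 0x8) = 0x4; 0x8 ⊕ 0x4 = 0xC.
C[5]: S = E(K, 0x4) = 0x0; 0x9 ⊕ 0x0 = 0x9.
C[6]: S = E(K, 0x0) = 0xC; 0xE ⊕ 0xC = 0x2.

C[6] = 0x2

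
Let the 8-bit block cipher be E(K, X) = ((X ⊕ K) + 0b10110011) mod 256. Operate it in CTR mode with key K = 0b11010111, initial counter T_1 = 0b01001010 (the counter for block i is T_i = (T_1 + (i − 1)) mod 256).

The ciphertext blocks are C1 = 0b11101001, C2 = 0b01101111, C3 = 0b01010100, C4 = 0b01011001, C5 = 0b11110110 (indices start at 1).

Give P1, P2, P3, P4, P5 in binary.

CTR decryption: S_i = E(K, T_i) where T_i is the counter for block i; P_i = C_i ⊕ S_i.
P1: T = 0b01001010, S = E(K, T) = 0b01010000; 0b11101001 ⊕ 0b01010000 = 0b10111001.
P2: T = 0b01001011, S = E(K, T) = 0b01001111; 0b01101111 ⊕ 0b01001111 = 0b00100000.
P3: T = 0b01001100, S = E(K, T) = 0b01001110; 0b01010100 ⊕ 0b01001110 = 0b00011010.
P4: T = 0b01001101, S = E(K, T) = 0b01001101; 0b01011001 ⊕ 0b01001101 = 0b00010100.
P5: T = 0b01001110, S = E(K, T) = 0b01001100; 0b11110110 ⊕ 0b01001100 = 0b10111010.

P1 = 0b10111001, P2 = 0b00100000, P3 = 0b00011010, P4 = 0b00010100, P5 = 0b10111010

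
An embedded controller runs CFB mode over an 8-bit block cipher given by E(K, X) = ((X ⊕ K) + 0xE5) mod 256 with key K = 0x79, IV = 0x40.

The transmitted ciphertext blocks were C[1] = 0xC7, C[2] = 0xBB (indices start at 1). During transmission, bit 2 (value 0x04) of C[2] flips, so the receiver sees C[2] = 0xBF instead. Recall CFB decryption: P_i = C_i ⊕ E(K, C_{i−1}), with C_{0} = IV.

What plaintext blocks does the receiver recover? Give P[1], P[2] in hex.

P[1] = 0xD9, P[2] = 0x1C

Only C[2] changed, to 0xBF. In CFB, a change in C_i flips the same bit in P_i and garbles P_{i+1}. Decrypting the received ciphertext:
P[1]: E(K, 0x40) = 0x1E; 0xC7 ⊕ 0x1E = 0xD9.
P[2]: E(K, 0xC7) = 0xA3; 0xBF ⊕ 0xA3 = 0x1C.
Blocks that differ from the original plaintext: P[2].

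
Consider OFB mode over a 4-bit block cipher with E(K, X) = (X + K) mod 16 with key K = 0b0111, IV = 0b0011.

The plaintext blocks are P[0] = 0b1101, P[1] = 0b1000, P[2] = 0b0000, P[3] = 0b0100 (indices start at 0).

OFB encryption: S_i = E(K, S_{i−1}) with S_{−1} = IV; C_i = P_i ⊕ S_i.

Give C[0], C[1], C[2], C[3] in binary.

C[0] = 0b0111, C[1] = 0b1001, C[2] = 0b1000, C[3] = 0b1011

C[0]: S = E(K, 0b0011) = 0b1010; 0b1101 ⊕ 0b1010 = 0b0111.
C[1]: S = E(K, 0b1010) = 0b0001; 0b1000 ⊕ 0b0001 = 0b1001.
C[2]: S = E(K, 0b0001) = 0b1000; 0b0000 ⊕ 0b1000 = 0b1000.
C[3]: S = E(K, 0b1000) = 0b1111; 0b0100 ⊕ 0b1111 = 0b1011.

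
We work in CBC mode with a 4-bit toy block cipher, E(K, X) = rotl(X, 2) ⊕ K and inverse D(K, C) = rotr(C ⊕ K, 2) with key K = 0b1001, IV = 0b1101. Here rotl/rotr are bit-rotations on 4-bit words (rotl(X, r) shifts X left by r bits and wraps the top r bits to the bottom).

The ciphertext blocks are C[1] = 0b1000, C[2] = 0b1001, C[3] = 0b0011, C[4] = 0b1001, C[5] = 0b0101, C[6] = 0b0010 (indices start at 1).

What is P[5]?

CBC decryption: P_i = D(K, C_i) ⊕ C_{i−1}, with C_{0} = IV.
P[5]: D(K, 0b0101) = 0b0011; 0b0011 ⊕ 0b1001 = 0b1010.

P[5] = 0b1010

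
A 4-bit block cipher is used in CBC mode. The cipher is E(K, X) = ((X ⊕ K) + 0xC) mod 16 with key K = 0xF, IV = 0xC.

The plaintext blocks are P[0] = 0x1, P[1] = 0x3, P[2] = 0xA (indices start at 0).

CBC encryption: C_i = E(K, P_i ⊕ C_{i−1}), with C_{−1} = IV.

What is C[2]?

C[0]: P[0] ⊕ 0xC = 0xD; E(K, 0xD) = 0xE.
C[1]: P[1] ⊕ 0xE = 0xD; E(K, 0xD) = 0xE.
C[2]: P[2] ⊕ 0xE = 0x4; E(K, 0x4) = 0x7.

C[2] = 0x7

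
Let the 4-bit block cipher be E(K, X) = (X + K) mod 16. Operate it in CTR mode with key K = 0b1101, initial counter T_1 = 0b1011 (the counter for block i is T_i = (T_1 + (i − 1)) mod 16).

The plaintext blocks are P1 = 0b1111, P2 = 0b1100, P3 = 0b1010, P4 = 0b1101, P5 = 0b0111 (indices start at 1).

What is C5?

C5 = 0b1011

CTR encryption: S_i = E(K, T_i) where T_i is the counter for block i; C_i = P_i ⊕ S_i.
C1: T = 0b1011, S = E(K, T) = 0b1000; 0b1111 ⊕ 0b1000 = 0b0111.
C2: T = 0b1100, S = E(K, T) = 0b1001; 0b1100 ⊕ 0b1001 = 0b0101.
C3: T = 0b1101, S = E(K, T) = 0b1010; 0b1010 ⊕ 0b1010 = 0b0000.
C4: T = 0b1110, S = E(K, T) = 0b1011; 0b1101 ⊕ 0b1011 = 0b0110.
C5: T = 0b1111, S = E(K, T) = 0b1100; 0b0111 ⊕ 0b1100 = 0b1011.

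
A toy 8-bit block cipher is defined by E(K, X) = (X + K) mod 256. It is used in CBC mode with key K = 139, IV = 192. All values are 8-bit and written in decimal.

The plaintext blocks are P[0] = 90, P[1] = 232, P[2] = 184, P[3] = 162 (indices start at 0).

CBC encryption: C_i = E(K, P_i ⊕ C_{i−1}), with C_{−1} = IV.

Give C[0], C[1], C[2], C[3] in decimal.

C[0] = 37, C[1] = 88, C[2] = 107, C[3] = 84

C[0]: P[0] ⊕ 192 = 154; E(K, 154) = 37.
C[1]: P[1] ⊕ 37 = 205; E(K, 205) = 88.
C[2]: P[2] ⊕ 88 = 224; E(K, 224) = 107.
C[3]: P[3] ⊕ 107 = 201; E(K, 201) = 84.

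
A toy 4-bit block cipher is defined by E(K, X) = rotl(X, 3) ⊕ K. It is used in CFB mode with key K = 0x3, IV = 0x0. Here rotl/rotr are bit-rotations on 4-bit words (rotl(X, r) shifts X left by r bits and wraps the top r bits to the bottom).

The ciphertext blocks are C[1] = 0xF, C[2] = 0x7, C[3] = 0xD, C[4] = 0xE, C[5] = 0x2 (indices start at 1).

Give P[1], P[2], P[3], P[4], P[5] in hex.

P[1] = 0xC, P[2] = 0xB, P[3] = 0x5, P[4] = 0x3, P[5] = 0x6

CFB decryption: P_i = C_i ⊕ E(K, C_{i−1}), with C_{0} = IV.
P[1]: E(K, 0x0) = 0x3; 0xF ⊕ 0x3 = 0xC.
P[2]: E(K, 0xF) = 0xC; 0x7 ⊕ 0xC = 0xB.
P[3]: E(K, 0x7) = 0x8; 0xD ⊕ 0x8 = 0x5.
P[4]: E(K, 0xD) = 0xD; 0xE ⊕ 0xD = 0x3.
P[5]: E(K, 0xE) = 0x4; 0x2 ⊕ 0x4 = 0x6.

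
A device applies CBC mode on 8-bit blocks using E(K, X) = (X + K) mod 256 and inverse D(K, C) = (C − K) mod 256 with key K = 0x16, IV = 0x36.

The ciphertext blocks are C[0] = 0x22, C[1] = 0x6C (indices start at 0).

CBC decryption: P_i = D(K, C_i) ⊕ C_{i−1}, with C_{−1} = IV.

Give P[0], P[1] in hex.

P[0]: D(K, 0x22) = 0x0C; 0x0C ⊕ 0x36 = 0x3A.
P[1]: D(K, 0x6C) = 0x56; 0x56 ⊕ 0x22 = 0x74.

P[0] = 0x3A, P[1] = 0x74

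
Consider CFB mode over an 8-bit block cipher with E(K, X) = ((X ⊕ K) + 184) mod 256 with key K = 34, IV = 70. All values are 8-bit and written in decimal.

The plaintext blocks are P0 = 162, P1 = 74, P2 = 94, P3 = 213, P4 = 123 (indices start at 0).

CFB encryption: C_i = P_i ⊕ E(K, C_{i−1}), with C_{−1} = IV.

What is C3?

C3 = 149

C0: E(K, 70) = 28; 162 ⊕ 28 = 190.
C1: E(K, 190) = 84; 74 ⊕ 84 = 30.
C2: E(K, 30) = 244; 94 ⊕ 244 = 170.
C3: E(K, 170) = 64; 213 ⊕ 64 = 149.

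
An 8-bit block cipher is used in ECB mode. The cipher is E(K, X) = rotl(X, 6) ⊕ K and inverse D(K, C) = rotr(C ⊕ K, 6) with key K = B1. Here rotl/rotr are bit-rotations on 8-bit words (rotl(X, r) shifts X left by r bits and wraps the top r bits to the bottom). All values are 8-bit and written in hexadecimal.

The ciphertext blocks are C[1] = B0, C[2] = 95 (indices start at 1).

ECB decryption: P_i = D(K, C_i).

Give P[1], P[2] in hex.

P[1]: D(K, B0) = 04.
P[2]: D(K, 95) = 90.

P[1] = 04, P[2] = 90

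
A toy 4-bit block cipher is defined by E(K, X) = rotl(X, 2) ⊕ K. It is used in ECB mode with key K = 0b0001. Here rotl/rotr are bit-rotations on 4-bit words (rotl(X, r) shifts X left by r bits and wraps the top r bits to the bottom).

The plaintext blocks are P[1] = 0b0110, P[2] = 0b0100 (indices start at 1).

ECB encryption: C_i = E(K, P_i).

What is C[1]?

C[1] = 0b1000

C[1]: E(K, 0b0110) = 0b1000.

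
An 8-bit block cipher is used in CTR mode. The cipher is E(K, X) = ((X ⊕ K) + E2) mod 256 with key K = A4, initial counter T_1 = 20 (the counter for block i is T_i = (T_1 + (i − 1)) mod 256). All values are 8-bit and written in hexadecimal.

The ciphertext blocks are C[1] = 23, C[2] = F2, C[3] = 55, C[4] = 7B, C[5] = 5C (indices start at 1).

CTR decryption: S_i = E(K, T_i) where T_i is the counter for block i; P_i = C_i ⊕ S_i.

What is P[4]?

P[4]: T = 23, S = E(K, T) = 69; 7B ⊕ 69 = 12.

P[4] = 12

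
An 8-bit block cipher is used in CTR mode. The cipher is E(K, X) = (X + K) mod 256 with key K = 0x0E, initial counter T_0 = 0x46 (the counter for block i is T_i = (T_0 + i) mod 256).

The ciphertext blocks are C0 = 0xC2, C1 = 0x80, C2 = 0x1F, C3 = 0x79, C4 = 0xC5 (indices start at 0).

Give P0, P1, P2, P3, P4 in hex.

P0 = 0x96, P1 = 0xD5, P2 = 0x49, P3 = 0x2E, P4 = 0x9D

CTR decryption: S_i = E(K, T_i) where T_i is the counter for block i; P_i = C_i ⊕ S_i.
P0: T = 0x46, S = E(K, T) = 0x54; 0xC2 ⊕ 0x54 = 0x96.
P1: T = 0x47, S = E(K, T) = 0x55; 0x80 ⊕ 0x55 = 0xD5.
P2: T = 0x48, S = E(K, T) = 0x56; 0x1F ⊕ 0x56 = 0x49.
P3: T = 0x49, S = E(K, T) = 0x57; 0x79 ⊕ 0x57 = 0x2E.
P4: T = 0x4A, S = E(K, T) = 0x58; 0xC5 ⊕ 0x58 = 0x9D.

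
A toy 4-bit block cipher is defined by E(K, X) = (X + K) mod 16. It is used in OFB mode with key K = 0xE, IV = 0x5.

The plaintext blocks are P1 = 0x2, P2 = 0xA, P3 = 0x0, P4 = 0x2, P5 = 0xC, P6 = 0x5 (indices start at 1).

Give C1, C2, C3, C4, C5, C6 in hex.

C1 = 0x1, C2 = 0xB, C3 = 0xF, C4 = 0xF, C5 = 0x7, C6 = 0xC

OFB encryption: S_i = E(K, S_{i−1}) with S_{0} = IV; C_i = P_i ⊕ S_i.
C1: S = E(K, 0x5) = 0x3; 0x2 ⊕ 0x3 = 0x1.
C2: S = E(K, 0x3) = 0x1; 0xA ⊕ 0x1 = 0xB.
C3: S = E(K, 0x1) = 0xF; 0x0 ⊕ 0xF = 0xF.
C4: S = E(K, 0xF) = 0xD; 0x2 ⊕ 0xD = 0xF.
C5: S = E(K, 0xD) = 0xB; 0xC ⊕ 0xB = 0x7.
C6: S = E(K, 0xB) = 0x9; 0x5 ⊕ 0x9 = 0xC.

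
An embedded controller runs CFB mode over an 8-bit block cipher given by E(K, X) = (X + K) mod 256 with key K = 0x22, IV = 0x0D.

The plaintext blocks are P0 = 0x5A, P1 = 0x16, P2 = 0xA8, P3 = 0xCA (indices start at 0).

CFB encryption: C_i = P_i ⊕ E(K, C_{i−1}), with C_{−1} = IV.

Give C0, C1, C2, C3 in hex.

C0: E(K, 0x0D) = 0x2F; 0x5A ⊕ 0x2F = 0x75.
C1: E(K, 0x75) = 0x97; 0x16 ⊕ 0x97 = 0x81.
C2: E(K, 0x81) = 0xA3; 0xA8 ⊕ 0xA3 = 0x0B.
C3: E(K, 0x0B) = 0x2D; 0xCA ⊕ 0x2D = 0xE7.

C0 = 0x75, C1 = 0x81, C2 = 0x0B, C3 = 0xE7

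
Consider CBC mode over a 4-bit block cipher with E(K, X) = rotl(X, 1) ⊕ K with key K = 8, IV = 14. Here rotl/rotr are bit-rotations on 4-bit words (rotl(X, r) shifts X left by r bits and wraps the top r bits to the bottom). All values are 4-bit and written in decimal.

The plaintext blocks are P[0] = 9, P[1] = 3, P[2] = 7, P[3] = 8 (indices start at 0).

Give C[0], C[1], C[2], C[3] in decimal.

C[0] = 6, C[1] = 2, C[2] = 2, C[3] = 13

CBC encryption: C_i = E(K, P_i ⊕ C_{i−1}), with C_{−1} = IV.
C[0]: P[0] ⊕ 14 = 7; E(K, 7) = 6.
C[1]: P[1] ⊕ 6 = 5; E(K, 5) = 2.
C[2]: P[2] ⊕ 2 = 5; E(K, 5) = 2.
C[3]: P[3] ⊕ 2 = 10; E(K, 10) = 13.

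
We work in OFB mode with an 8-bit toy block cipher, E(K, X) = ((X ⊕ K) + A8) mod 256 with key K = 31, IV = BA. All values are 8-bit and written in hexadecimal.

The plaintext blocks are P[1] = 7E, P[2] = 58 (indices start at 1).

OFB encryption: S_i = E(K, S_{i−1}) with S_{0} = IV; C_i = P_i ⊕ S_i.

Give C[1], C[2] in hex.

C[1] = 4D, C[2] = F2

C[1]: S = E(K, BA) = 33; 7E ⊕ 33 = 4D.
C[2]: S = E(K, 33) = AA; 58 ⊕ AA = F2.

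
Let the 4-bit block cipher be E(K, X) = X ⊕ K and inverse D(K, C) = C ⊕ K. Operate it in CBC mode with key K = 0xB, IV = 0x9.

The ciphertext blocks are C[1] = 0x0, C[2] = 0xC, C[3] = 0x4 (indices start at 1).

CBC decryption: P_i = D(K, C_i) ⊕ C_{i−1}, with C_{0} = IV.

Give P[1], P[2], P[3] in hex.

P[1]: D(K, 0x0) = 0xB; 0xB ⊕ 0x9 = 0x2.
P[2]: D(K, 0xC) = 0x7; 0x7 ⊕ 0x0 = 0x7.
P[3]: D(K, 0x4) = 0xF; 0xF ⊕ 0xC = 0x3.

P[1] = 0x2, P[2] = 0x7, P[3] = 0x3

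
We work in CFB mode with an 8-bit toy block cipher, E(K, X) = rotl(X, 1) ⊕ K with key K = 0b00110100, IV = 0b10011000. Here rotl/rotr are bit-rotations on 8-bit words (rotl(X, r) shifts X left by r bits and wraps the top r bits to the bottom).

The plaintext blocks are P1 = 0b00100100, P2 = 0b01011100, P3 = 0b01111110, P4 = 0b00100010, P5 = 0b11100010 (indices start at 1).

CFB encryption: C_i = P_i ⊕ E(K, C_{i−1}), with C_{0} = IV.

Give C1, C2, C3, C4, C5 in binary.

C1: E(K, 0b10011000) = 0b00000101; 0b00100100 ⊕ 0b00000101 = 0b00100001.
C2: E(K, 0b00100001) = 0b01110110; 0b01011100 ⊕ 0b01110110 = 0b00101010.
C3: E(K, 0b00101010) = 0b01100000; 0b01111110 ⊕ 0b01100000 = 0b00011110.
C4: E(K, 0b00011110) = 0b00001000; 0b00100010 ⊕ 0b00001000 = 0b00101010.
C5: E(K, 0b00101010) = 0b01100000; 0b11100010 ⊕ 0b01100000 = 0b10000010.

C1 = 0b00100001, C2 = 0b00101010, C3 = 0b00011110, C4 = 0b00101010, C5 = 0b10000010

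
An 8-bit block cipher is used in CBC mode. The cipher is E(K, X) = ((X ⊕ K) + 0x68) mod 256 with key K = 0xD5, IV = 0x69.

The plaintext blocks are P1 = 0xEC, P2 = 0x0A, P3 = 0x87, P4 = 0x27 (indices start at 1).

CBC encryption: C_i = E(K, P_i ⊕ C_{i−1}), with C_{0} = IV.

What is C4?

C1: P1 ⊕ 0x69 = 0x85; E(K, 0x85) = 0xB8.
C2: P2 ⊕ 0xB8 = 0xB2; E(K, 0xB2) = 0xCF.
C3: P3 ⊕ 0xCF = 0x48; E(K, 0x48) = 0x05.
C4: P4 ⊕ 0x05 = 0x22; E(K, 0x22) = 0x5F.

C4 = 0x5F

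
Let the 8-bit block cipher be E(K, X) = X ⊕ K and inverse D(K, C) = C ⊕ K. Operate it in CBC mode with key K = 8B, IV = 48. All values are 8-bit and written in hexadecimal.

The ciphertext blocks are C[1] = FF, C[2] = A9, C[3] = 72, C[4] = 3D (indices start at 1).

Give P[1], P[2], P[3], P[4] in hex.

P[1] = 3C, P[2] = DD, P[3] = 50, P[4] = C4

CBC decryption: P_i = D(K, C_i) ⊕ C_{i−1}, with C_{0} = IV.
P[1]: D(K, FF) = 74; 74 ⊕ 48 = 3C.
P[2]: D(K, A9) = 22; 22 ⊕ FF = DD.
P[3]: D(K, 72) = F9; F9 ⊕ A9 = 50.
P[4]: D(K, 3D) = B6; B6 ⊕ 72 = C4.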